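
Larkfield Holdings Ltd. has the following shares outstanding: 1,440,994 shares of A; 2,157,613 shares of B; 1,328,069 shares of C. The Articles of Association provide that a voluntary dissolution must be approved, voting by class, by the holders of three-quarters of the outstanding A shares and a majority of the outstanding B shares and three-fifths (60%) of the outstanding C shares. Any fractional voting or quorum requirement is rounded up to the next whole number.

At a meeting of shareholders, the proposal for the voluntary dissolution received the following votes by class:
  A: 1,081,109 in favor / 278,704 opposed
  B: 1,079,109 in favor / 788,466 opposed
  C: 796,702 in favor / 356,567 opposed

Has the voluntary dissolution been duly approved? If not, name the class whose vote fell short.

A: 3/4 of 1440994 = 1080745.50, rounded up to 1080746; 1,080,746 required, 1,081,109 in favor — approved.
B: a majority of 2157613 is 1078807; 1,078,807 required, 1,079,109 in favor — approved.
C: 3/5 of 1328069 = 796841.40, rounded up to 796842; 796,842 required, 796,702 in favor — not approved.

Not approved — the C shares did not give the required vote.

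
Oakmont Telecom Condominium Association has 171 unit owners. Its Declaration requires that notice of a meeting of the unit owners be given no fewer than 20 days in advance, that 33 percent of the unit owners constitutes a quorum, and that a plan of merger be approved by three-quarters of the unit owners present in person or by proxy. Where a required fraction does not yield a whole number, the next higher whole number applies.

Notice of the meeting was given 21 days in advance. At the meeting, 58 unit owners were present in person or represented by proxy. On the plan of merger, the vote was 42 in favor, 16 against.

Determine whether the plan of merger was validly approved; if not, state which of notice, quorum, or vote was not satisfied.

Notice: 21 days given; 20 required. Satisfied.
Quorum: 33% of 171 = 56.43, rounded up to 57; 58 present. Satisfied.
Vote: requires three-fourths of those present (58); 3/4 of 58 = 43.50, rounded up to 44, so 44 needed; 42 in favor. Not satisfied.

Invalid — vote requirement not satisfied.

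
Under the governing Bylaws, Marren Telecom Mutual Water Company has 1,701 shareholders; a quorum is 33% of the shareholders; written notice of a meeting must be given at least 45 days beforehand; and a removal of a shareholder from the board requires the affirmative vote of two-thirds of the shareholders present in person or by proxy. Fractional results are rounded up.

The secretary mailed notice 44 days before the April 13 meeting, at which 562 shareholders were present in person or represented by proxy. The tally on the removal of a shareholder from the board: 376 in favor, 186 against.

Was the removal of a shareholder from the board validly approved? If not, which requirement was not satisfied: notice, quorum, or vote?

Invalid — notice requirement not satisfied.

Notice: 44 days given; 45 required. Not satisfied.
Quorum: 33% of 1,701 = 561.33, rounded up to 562; 562 present. Satisfied.
Vote: requires two-thirds of those present (562); 2/3 of 562 = 374.67, rounded up to 375, so 375 needed; 376 in favor. Satisfied.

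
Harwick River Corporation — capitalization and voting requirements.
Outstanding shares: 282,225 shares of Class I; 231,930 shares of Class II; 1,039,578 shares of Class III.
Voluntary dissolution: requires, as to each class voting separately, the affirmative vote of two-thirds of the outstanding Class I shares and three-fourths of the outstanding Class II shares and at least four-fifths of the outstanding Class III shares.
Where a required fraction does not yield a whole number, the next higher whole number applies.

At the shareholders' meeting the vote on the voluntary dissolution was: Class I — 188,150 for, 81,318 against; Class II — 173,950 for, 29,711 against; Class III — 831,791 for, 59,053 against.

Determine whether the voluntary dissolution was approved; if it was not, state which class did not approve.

Class I: 2/3 of 282225 = 188150; 188,150 required, 188,150 in favor — approved.
Class II: 3/4 of 231930 = 173947.50, rounded up to 173948; 173,948 required, 173,950 in favor — approved.
Class III: 4/5 of 1039578 = 831662.40, rounded up to 831663; 831,663 required, 831,791 in favor — approved.

Approved — every class gave the required vote.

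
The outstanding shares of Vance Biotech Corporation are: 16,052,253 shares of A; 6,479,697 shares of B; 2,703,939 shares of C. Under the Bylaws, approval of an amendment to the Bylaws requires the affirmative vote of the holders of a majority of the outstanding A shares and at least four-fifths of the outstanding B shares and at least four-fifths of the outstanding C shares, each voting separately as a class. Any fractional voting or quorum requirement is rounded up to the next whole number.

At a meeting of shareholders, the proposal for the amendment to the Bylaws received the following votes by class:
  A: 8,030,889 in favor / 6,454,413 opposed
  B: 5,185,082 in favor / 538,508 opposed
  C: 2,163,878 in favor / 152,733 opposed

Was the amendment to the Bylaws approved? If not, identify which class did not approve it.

Approved — every class gave the required vote.

A: a majority of 16052253 is 8026127; 8,026,127 required, 8,030,889 in favor — approved.
B: 4/5 of 6479697 = 5183757.60, rounded up to 5183758; 5,183,758 required, 5,185,082 in favor — approved.
C: 4/5 of 2703939 = 2163151.20, rounded up to 2163152; 2,163,152 required, 2,163,878 in favor — approved.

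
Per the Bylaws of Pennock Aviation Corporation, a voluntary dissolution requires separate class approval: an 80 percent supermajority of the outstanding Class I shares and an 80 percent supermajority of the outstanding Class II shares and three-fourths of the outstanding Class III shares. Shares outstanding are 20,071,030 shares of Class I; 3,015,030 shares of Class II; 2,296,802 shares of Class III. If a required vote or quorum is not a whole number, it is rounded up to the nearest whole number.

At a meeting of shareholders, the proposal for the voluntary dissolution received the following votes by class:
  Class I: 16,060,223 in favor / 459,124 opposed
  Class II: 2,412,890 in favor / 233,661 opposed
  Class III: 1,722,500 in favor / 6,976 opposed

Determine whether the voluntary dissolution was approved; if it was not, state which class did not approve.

Class I: 4/5 of 20071030 = 16056824; 16,056,824 required, 16,060,223 in favor — approved.
Class II: 4/5 of 3015030 = 2412024; 2,412,024 required, 2,412,890 in favor — approved.
Class III: 3/4 of 2296802 = 1722601.50, rounded up to 1722602; 1,722,602 required, 1,722,500 in favor — not approved.

Not approved — the Class III shares did not give the required vote.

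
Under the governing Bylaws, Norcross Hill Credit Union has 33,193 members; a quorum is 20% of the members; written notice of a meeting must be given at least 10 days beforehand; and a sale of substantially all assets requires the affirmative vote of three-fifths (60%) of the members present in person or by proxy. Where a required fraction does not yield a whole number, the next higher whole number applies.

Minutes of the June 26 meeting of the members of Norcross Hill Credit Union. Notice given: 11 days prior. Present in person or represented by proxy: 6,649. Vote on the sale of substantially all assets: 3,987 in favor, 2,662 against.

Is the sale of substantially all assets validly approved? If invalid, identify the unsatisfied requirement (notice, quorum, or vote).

Notice: 11 days given; 10 required. Satisfied.
Quorum: 20% of 33,193 = 6,638.60, rounded up to 6,639; 6,649 present. Satisfied.
Vote: requires three-fifths of those present (6,649); 3/5 of 6649 = 3989.40, rounded up to 3990, so 3,990 needed; 3,987 in favor. Not satisfied.

Invalid — vote requirement not satisfied.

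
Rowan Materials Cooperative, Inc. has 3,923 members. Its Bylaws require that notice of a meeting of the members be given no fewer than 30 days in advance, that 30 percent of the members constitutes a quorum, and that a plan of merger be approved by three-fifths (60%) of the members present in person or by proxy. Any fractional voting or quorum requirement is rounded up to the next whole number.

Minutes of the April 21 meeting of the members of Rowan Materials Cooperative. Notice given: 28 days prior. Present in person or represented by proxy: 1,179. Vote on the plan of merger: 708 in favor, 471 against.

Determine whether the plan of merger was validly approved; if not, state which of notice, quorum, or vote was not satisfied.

Notice: 28 days given; 30 required. Not satisfied.
Quorum: 30% of 3,923 = 1,176.90, rounded up to 1,177; 1,179 present. Satisfied.
Vote: requires three-fifths of those present (1,179); 3/5 of 1179 = 707.40, rounded up to 708, so 708 needed; 708 in favor. Satisfied.

Invalid — notice requirement not satisfied.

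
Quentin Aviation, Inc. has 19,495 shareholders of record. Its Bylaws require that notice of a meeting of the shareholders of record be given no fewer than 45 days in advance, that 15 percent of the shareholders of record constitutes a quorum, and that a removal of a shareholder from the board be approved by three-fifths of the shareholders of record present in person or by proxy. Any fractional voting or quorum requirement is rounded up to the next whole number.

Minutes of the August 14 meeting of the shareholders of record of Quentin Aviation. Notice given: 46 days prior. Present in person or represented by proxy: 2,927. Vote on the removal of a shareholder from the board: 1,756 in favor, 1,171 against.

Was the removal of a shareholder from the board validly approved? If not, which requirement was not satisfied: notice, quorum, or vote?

Notice: 46 days given; 45 required. Satisfied.
Quorum: 15% of 19,495 = 2,924.25, rounded up to 2,925; 2,927 present. Satisfied.
Vote: requires three-fifths of those present (2,927); 3/5 of 2927 = 1756.20, rounded up to 1757, so 1,757 needed; 1,756 in favor. Not satisfied.

Invalid — vote requirement not satisfied.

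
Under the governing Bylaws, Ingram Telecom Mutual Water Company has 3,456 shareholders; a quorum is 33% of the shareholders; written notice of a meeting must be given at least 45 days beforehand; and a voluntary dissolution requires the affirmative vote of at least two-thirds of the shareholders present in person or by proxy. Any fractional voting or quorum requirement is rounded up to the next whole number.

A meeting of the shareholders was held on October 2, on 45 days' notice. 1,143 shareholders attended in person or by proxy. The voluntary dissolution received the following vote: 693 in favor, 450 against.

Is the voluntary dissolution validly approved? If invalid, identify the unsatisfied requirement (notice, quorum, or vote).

Notice: 45 days given; 45 required. Satisfied.
Quorum: 33% of 3,456 = 1,140.48, rounded up to 1,141; 1,143 present. Satisfied.
Vote: requires two-thirds of those present (1,143); 2/3 of 1143 = 762, so 762 needed; 693 in favor. Not satisfied.

Invalid — vote requirement not satisfied.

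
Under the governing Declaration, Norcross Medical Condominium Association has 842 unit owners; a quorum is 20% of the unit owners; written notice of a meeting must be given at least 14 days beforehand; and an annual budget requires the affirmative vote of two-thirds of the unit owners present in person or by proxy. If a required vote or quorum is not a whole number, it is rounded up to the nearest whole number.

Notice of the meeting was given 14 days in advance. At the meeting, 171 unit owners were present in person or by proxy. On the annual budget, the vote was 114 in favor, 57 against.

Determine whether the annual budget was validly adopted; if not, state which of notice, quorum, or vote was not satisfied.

Notice: 14 days given; 14 required. Satisfied.
Quorum: 20% of 842 = 168.40, rounded up to 169; 171 present. Satisfied.
Vote: requires two-thirds of those present (171); 2/3 of 171 = 114, so 114 needed; 114 in favor. Satisfied.

Valid — all requirements satisfied.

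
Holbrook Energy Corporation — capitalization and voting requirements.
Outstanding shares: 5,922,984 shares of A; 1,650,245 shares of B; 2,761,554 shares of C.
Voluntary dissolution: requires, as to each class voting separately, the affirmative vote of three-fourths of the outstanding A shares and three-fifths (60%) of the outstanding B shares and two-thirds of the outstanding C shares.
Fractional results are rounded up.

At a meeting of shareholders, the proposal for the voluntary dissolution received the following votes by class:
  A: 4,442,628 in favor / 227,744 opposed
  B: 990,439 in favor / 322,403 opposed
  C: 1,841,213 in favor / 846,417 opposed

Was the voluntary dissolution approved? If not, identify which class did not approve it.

Approved — every class gave the required vote.

A: 3/4 of 5922984 = 4442238; 4,442,238 required, 4,442,628 in favor — approved.
B: 3/5 of 1650245 = 990147; 990,147 required, 990,439 in favor — approved.
C: 2/3 of 2761554 = 1841036; 1,841,036 required, 1,841,213 in favor — approved.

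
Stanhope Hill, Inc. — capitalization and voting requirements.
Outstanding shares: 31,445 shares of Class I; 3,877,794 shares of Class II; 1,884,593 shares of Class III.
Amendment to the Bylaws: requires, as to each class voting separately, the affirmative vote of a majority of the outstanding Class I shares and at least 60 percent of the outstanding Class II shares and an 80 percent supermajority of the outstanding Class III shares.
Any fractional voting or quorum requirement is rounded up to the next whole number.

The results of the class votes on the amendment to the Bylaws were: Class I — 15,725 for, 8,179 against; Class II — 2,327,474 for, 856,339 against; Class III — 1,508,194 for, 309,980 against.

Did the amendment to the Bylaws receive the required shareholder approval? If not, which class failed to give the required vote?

Class I: a majority of 31445 is 15723; 15,723 required, 15,725 in favor — approved.
Class II: 3/5 of 3877794 = 2326676.40, rounded up to 2326677; 2,326,677 required, 2,327,474 in favor — approved.
Class III: 4/5 of 1884593 = 1507674.40, rounded up to 1507675; 1,507,675 required, 1,508,194 in favor — approved.

Approved — every class gave the required vote.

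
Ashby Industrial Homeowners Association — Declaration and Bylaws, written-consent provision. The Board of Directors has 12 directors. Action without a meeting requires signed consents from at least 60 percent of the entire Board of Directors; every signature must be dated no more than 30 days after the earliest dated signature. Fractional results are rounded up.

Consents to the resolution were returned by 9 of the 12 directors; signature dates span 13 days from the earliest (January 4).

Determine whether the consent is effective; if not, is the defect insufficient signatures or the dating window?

Signatures required: at least 60 percent of 12 — 3/5 of 12 = 7.20, rounded up to 8, so 8 needed; 9 signed. Sufficient.
Dating window: the latest signature is 13 days after the earliest; the limit is 30 days. Within the window.

Effective — both the signature and dating-window requirements are satisfied.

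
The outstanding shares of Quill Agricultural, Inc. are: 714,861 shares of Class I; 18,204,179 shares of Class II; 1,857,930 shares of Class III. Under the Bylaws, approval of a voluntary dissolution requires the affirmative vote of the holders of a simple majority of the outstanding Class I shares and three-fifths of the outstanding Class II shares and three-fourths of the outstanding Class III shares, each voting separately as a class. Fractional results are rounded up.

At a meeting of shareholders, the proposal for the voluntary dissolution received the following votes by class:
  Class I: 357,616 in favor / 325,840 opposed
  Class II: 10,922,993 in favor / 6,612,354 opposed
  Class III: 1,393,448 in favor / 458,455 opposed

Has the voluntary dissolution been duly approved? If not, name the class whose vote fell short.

Class I: a majority of 714861 is 357431; 357,431 required, 357,616 in favor — approved.
Class II: 3/5 of 18204179 = 10922507.40, rounded up to 10922508; 10,922,508 required, 10,922,993 in favor — approved.
Class III: 3/4 of 1857930 = 1393447.50, rounded up to 1393448; 1,393,448 required, 1,393,448 in favor — approved.

Approved — every class gave the required vote.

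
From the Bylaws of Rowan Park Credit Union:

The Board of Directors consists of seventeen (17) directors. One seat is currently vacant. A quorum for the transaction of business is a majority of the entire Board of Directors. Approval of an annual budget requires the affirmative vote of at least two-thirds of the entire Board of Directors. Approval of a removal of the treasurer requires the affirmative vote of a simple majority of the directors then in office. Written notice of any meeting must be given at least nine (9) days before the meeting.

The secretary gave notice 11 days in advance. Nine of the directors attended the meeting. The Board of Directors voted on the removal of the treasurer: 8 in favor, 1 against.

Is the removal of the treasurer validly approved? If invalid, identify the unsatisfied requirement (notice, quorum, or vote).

Notice: 11 days given; 9 required (11 ≥ 9). Satisfied.
Quorum: 9 present; quorum is 9. Satisfied.
Vote: the removal of the treasurer requires a majority of the directors then in office (16). A majority of 16 is 9, so 9 affirmative votes are needed; 8 voted in favor. Not satisfied.

Invalid — vote requirement not satisfied.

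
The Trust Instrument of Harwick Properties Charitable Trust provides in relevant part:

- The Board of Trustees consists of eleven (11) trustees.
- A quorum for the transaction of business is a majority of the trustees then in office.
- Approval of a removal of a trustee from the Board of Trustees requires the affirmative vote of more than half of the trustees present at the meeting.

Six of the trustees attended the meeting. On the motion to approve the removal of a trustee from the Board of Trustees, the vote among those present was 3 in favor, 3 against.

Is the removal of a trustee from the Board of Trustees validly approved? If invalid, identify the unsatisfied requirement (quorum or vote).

Quorum: 6 present; quorum is 6. Satisfied.
Vote: the removal of a trustee from the Board of Trustees requires a majority of the trustees present (6). A majority of 6 is 4, so 4 affirmative votes are needed; 3 voted in favor. Not satisfied.

Invalid — vote requirement not satisfied.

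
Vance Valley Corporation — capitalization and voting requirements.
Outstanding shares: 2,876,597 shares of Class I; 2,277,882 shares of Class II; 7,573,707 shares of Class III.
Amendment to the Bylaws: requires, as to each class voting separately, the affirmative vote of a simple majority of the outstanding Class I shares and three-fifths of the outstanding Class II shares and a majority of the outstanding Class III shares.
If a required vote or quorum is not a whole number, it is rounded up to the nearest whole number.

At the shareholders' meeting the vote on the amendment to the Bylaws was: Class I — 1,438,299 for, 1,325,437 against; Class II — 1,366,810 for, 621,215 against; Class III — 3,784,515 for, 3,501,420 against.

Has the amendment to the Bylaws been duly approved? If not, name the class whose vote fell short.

Class I: a majority of 2876597 is 1438299; 1,438,299 required, 1,438,299 in favor — approved.
Class II: 3/5 of 2277882 = 1366729.20, rounded up to 1366730; 1,366,730 required, 1,366,810 in favor — approved.
Class III: a majority of 7573707 is 3786854; 3,786,854 required, 3,784,515 in favor — not approved.

Not approved — the Class III shares did not give the required vote.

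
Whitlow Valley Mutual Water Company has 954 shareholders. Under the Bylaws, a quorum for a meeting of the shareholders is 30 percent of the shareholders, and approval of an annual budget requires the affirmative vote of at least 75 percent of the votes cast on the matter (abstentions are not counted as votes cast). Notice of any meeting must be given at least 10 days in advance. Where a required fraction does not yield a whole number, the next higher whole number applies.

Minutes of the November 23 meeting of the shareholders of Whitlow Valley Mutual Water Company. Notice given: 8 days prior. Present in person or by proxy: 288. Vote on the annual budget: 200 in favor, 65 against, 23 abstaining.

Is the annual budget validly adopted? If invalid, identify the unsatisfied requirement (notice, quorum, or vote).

Invalid — notice requirement not satisfied.

Notice: 8 days given; 10 required. Not satisfied.
Quorum: 30% of 954 = 286.20, rounded up to 287; 288 present. Satisfied.
Vote: requires three-fourths of the votes cast (288 − 23 abstaining = 265); 3/4 of 265 = 198.75, rounded up to 199, so 199 needed; 200 in favor. Satisfied.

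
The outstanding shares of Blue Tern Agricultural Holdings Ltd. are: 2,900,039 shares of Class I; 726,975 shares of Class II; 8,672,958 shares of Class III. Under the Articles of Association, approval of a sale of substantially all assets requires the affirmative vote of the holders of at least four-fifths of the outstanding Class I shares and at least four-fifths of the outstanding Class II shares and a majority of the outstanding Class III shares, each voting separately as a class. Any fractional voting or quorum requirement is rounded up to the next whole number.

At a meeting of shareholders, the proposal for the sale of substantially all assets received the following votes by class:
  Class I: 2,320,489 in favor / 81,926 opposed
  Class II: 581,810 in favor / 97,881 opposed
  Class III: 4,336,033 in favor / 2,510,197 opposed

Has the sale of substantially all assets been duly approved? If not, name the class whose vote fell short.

Class I: 4/5 of 2900039 = 2320031.20, rounded up to 2320032; 2,320,032 required, 2,320,489 in favor — approved.
Class II: 4/5 of 726975 = 581580; 581,580 required, 581,810 in favor — approved.
Class III: a majority of 8672958 is 4336480; 4,336,480 required, 4,336,033 in favor — not approved.

Not approved — the Class III shares did not give the required vote.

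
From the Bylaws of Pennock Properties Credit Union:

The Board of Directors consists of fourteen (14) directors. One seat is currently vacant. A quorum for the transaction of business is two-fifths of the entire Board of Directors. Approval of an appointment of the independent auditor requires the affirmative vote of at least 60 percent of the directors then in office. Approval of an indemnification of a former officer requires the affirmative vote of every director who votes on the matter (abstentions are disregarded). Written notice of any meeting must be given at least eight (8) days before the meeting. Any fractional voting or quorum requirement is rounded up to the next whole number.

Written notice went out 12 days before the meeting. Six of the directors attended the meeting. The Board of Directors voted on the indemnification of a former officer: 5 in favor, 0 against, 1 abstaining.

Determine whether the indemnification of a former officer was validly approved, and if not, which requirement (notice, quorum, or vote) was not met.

Notice: 12 days given; 8 required (12 ≥ 8). Satisfied.
Quorum: 6 present; quorum is 6. Satisfied.
Vote: the indemnification of a former officer requires the unanimous vote of the votes cast (6 present − 1 abstaining = 5). Unanimous means all 5, so 5 affirmative votes are needed; 5 voted in favor. Satisfied.

Valid — all requirements satisfied.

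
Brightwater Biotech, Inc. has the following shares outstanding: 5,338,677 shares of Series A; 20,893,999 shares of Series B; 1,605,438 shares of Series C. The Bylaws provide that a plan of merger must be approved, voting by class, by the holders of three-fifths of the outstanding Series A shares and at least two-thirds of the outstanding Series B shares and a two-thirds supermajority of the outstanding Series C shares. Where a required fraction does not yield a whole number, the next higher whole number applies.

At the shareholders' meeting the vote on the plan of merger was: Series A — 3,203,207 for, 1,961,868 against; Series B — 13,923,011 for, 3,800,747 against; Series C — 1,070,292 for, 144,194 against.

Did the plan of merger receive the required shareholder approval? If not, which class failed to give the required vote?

Not approved — the Series B shares did not give the required vote.

Series A: 3/5 of 5338677 = 3203206.20, rounded up to 3203207; 3,203,207 required, 3,203,207 in favor — approved.
Series B: 2/3 of 20893999 = 13929332.67, rounded up to 13929333; 13,929,333 required, 13,923,011 in favor — not approved.
Series C: 2/3 of 1605438 = 1070292; 1,070,292 required, 1,070,292 in favor — approved.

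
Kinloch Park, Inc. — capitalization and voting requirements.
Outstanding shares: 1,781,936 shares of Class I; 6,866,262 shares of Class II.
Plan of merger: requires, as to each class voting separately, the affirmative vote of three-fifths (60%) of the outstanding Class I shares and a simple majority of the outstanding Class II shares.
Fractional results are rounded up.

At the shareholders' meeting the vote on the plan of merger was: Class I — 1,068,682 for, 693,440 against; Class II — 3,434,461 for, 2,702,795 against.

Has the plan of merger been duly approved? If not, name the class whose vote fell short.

Not approved — the Class I shares did not give the required vote.

Class I: 3/5 of 1781936 = 1069161.60, rounded up to 1069162; 1,069,162 required, 1,068,682 in favor — not approved.
Class II: a majority of 6866262 is 3433132; 3,433,132 required, 3,434,461 in favor — approved.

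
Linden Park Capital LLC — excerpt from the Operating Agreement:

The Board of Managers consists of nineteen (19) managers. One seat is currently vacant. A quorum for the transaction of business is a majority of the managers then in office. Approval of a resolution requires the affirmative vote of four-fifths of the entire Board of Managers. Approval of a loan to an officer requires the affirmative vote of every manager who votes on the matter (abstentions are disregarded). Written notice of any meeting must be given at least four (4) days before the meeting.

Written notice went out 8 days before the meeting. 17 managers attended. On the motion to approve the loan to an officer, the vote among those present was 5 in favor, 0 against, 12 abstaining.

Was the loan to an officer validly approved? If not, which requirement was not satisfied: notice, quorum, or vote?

Valid — all requirements satisfied.

Notice: 8 days given; 4 required (8 ≥ 4). Satisfied.
Quorum: 17 present; quorum is 10. Satisfied.
Vote: the loan to an officer requires the unanimous vote of the votes cast (17 present − 12 abstaining = 5). Unanimous means all 5, so 5 affirmative votes are needed; 5 voted in favor. Satisfied.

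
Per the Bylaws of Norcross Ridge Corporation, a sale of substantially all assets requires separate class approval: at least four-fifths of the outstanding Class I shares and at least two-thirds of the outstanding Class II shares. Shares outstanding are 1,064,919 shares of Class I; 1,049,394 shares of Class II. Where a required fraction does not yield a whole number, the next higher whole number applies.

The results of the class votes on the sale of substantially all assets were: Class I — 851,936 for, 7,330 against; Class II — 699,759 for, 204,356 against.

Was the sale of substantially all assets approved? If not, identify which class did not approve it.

Class I: 4/5 of 1064919 = 851935.20, rounded up to 851936; 851,936 required, 851,936 in favor — approved.
Class II: 2/3 of 1049394 = 699596; 699,596 required, 699,759 in favor — approved.

Approved — every class gave the required vote.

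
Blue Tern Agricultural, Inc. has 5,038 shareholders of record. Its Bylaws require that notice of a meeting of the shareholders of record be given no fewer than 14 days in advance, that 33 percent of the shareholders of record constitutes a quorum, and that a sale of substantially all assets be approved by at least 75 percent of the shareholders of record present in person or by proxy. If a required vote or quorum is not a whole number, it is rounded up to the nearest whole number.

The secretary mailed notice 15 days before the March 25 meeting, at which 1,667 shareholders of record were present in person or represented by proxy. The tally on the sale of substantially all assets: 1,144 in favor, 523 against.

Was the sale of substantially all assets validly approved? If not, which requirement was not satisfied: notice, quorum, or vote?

Invalid — vote requirement not satisfied.

Notice: 15 days given; 14 required. Satisfied.
Quorum: 33% of 5,038 = 1,662.54, rounded up to 1,663; 1,667 present. Satisfied.
Vote: requires three-fourths of those present (1,667); 3/4 of 1667 = 1250.25, rounded up to 1251, so 1,251 needed; 1,144 in favor. Not satisfied.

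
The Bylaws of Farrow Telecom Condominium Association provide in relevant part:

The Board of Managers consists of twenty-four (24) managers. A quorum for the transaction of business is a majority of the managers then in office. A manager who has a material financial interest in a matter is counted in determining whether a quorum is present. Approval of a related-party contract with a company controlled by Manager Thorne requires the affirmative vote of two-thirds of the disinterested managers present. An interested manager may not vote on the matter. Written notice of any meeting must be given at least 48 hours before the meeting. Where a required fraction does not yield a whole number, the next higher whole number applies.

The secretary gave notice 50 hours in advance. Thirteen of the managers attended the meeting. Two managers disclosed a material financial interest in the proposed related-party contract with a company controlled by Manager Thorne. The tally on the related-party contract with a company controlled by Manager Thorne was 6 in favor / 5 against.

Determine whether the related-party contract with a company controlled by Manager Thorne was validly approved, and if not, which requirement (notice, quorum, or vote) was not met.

Invalid — vote requirement not satisfied.

Notice: 50 hours given; 48 required (50 ≥ 48). Satisfied.
Quorum: 13 present (interested managers count toward quorum); quorum is 13. Satisfied.
Vote: the related-party contract with a company controlled by Manager Thorne requires two-thirds of the disinterested managers present (13 − 2 = 11). 2/3 of 11 = 7.33, rounded up to 8, so 8 affirmative votes are needed; 6 voted in favor. Not satisfied.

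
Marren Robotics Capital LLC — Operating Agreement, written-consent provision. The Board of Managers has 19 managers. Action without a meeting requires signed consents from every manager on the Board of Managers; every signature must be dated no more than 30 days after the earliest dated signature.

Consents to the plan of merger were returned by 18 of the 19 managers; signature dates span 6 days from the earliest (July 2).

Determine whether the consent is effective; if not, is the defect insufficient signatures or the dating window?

Signatures required: every one of 19 — unanimous means all 19, so 19 needed; 18 signed. Insufficient.
Dating window: the latest signature is 6 days after the earliest; the limit is 30 days. Within the window.

Not effective — insufficient signatures.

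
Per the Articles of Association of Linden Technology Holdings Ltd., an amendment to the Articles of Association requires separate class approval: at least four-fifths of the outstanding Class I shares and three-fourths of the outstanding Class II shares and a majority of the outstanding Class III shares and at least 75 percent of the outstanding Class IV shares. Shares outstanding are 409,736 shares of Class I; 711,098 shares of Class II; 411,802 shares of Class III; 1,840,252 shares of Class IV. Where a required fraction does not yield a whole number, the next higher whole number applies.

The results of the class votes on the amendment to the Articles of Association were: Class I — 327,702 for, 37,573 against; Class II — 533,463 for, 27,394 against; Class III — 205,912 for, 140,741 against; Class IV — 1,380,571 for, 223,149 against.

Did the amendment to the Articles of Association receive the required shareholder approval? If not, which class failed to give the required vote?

Class I: 4/5 of 409736 = 327788.80, rounded up to 327789; 327,789 required, 327,702 in favor — not approved.
Class II: 3/4 of 711098 = 533323.50, rounded up to 533324; 533,324 required, 533,463 in favor — approved.
Class III: a majority of 411802 is 205902; 205,902 required, 205,912 in favor — approved.
Class IV: 3/4 of 1840252 = 1380189; 1,380,189 required, 1,380,571 in favor — approved.

Not approved — the Class I shares did not give the required vote.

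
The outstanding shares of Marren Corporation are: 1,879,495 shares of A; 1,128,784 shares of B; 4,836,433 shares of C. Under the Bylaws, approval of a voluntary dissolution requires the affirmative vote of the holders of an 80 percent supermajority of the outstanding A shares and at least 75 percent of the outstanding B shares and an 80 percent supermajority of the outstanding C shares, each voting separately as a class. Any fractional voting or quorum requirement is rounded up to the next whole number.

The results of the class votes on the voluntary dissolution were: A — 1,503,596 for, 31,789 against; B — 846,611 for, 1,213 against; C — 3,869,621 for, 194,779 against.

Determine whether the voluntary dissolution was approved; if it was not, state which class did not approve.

A: 4/5 of 1879495 = 1503596; 1,503,596 required, 1,503,596 in favor — approved.
B: 3/4 of 1128784 = 846588; 846,588 required, 846,611 in favor — approved.
C: 4/5 of 4836433 = 3869146.40, rounded up to 3869147; 3,869,147 required, 3,869,621 in favor — approved.

Approved — every class gave the required vote.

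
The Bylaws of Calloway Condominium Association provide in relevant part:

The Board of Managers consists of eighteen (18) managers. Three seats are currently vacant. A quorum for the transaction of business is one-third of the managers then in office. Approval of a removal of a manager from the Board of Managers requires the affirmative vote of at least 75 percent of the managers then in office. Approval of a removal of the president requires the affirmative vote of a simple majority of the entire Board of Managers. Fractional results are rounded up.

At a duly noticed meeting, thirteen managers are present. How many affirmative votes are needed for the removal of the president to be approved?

The removal of the president requires a majority of the entire Board of Managers (18).
A majority of 18 is 10.

10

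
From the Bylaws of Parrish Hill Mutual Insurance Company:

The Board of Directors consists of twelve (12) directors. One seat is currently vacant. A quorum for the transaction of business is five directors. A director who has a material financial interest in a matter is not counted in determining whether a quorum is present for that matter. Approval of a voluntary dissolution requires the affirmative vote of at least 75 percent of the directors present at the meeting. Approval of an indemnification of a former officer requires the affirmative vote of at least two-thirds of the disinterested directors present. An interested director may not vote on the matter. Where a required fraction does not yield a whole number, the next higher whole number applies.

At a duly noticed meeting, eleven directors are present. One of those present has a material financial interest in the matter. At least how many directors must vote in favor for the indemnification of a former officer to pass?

7

The indemnification of a former officer requires two-thirds of the disinterested directors present (11 − 1 = 10).
2/3 of 10 = 6.67, rounded up to 7.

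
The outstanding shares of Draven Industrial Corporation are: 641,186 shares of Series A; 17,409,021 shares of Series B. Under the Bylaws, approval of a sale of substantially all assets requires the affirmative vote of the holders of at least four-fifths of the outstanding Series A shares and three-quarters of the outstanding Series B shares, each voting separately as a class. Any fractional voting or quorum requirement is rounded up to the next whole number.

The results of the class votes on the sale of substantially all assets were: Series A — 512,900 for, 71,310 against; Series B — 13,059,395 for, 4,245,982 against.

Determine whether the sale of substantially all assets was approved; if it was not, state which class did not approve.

Not approved — the Series A shares did not give the required vote.

Series A: 4/5 of 641186 = 512948.80, rounded up to 512949; 512,949 required, 512,900 in favor — not approved.
Series B: 3/4 of 17409021 = 13056765.75, rounded up to 13056766; 13,056,766 required, 13,059,395 in favor — approved.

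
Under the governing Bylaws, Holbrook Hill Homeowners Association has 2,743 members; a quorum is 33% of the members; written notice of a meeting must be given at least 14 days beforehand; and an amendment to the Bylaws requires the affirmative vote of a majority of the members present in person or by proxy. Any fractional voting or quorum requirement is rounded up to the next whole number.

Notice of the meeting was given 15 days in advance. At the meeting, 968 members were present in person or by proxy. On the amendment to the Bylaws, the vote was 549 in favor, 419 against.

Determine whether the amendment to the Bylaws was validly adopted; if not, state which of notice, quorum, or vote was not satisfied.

Valid — all requirements satisfied.

Notice: 15 days given; 14 required. Satisfied.
Quorum: 33% of 2,743 = 905.19, rounded up to 906; 968 present. Satisfied.
Vote: requires a majority of those present (968); a majority of 968 is 485, so 485 needed; 549 in favor. Satisfied.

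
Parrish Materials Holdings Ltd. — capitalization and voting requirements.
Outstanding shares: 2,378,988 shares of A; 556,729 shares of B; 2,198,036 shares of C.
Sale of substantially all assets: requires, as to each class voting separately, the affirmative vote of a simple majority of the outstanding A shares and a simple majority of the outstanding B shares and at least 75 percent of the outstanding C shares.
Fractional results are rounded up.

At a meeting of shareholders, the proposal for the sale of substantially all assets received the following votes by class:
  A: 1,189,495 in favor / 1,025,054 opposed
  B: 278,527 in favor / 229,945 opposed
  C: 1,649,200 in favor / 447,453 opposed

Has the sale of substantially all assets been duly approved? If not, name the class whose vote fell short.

Approved — every class gave the required vote.

A: a majority of 2378988 is 1189495; 1,189,495 required, 1,189,495 in favor — approved.
B: a majority of 556729 is 278365; 278,365 required, 278,527 in favor — approved.
C: 3/4 of 2198036 = 1648527; 1,648,527 required, 1,649,200 in favor — approved.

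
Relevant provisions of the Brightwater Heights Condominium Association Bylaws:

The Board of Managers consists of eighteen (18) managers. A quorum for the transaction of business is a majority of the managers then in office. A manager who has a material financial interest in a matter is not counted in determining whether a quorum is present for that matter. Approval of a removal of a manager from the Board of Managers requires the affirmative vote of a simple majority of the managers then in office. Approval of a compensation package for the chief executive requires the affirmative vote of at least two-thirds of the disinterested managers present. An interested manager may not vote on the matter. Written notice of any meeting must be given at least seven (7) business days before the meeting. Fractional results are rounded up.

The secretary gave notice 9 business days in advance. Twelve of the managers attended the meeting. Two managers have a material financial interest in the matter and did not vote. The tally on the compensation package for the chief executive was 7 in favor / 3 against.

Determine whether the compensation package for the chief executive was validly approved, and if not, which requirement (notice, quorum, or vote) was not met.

Valid — all requirements satisfied.

Notice: 9 business days given; 7 required (9 ≥ 7). Satisfied.
Quorum: 12 present, but the 2 interested managers do not count, leaving 10. Quorum is 10. Satisfied.
Vote: the compensation package for the chief executive requires two-thirds of the disinterested managers present (12 − 2 = 10). 2/3 of 10 = 6.67, rounded up to 7, so 7 affirmative votes are needed; 7 voted in favor. Satisfied.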